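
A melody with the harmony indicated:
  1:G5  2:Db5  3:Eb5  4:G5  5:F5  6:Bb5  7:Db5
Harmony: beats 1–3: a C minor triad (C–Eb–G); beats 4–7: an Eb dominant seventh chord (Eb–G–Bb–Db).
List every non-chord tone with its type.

Db5 (beat 2) — appoggiatura; F5 (beat 5) — escape tone.

The harmony at that moment is C minor triad (C, Eb, G); Db5 is not a chord tone.
It is approached by leap down from G5 and left by step up to Eb5.
Leap in, step out — an appoggiatura.
The harmony at that moment is Eb dominant seventh chord (Eb, G, Bb, Db); F5 is not a chord tone.
It is approached by step down from G5 and left by leap up to Bb5.
Step in, leap out — an escape tone.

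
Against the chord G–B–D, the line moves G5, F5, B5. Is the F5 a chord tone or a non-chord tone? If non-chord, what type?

The harmony at that moment is G major triad (G, B, D); F5 is not a chord tone.
It is approached by step down from G5 and left by leap up to B5.
Step in, leap out — an escape tone.

Non-chord tone — an escape tone.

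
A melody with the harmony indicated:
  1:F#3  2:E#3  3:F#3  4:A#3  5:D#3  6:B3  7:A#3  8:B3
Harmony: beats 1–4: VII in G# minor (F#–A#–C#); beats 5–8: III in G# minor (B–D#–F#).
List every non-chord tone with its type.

E#3 (beat 2) — neighbor tone; A#3 (beat 7) — neighbor tone.

The harmony at that moment is F# major triad (F#, A#, C#); E#3 is not a chord tone.
It is approached by step down from F#3 and left by step up to F#3.
Step away and step back to the same note — a neighbor tone (lower neighbor).
The harmony at that moment is B major triad (B, D#, F#); A#3 is not a chord tone.
It is approached by step down from B3 and left by step up to B3.
Step away and step back to the same note — a neighbor tone (lower neighbor).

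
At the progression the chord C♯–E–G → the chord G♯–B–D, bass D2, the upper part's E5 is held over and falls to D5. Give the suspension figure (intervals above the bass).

At the second chord the bass is D2. The suspended E5 lies a ninth above the bass; after resolving down by step to D5, the interval above the bass becomes an octave.
Suspension figures are named by those two intervals: 9–8.

9–8 suspension.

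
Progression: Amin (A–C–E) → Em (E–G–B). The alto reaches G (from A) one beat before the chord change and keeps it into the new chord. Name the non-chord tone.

G is an anticipation.

The harmony at that moment is A minor triad (A, C, E); G is not a chord tone.
It is approached by step down from A and then sustained as the same pitch into the next harmony.
Arriving early and becoming a chord tone when the harmony changes — an anticipation.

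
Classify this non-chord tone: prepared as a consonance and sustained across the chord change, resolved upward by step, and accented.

Approach: by preparation — the pitch is first a chord tone, then held (tied or repeated) while the harmony changes under it. Departure: up by step. Metric position: strong.
A prepared dissonance that resolves upward by step — a retardation. (The same figure resolving downward would be a suspension.)

Retardation.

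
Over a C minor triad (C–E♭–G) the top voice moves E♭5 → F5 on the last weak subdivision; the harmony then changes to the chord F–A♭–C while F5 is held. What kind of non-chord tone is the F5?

The harmony at that moment is C minor triad (C, E♭, G); F5 is not a chord tone.
It is approached by step up from E♭5 and then sustained as the same pitch into the next harmony.
Arriving early and becoming a chord tone when the harmony changes — an anticipation.

F5 is an anticipation.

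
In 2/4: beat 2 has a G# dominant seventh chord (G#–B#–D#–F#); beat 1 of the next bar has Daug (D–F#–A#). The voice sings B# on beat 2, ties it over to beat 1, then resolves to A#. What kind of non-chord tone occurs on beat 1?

Suspension.

The harmony at that moment is D augmented triad (D, F#, A#); B# is not a chord tone.
It is held over (the same pitch as the preceding B#) and left by step down to A#.
Held over from the previous chord and resolving down by step — a suspension.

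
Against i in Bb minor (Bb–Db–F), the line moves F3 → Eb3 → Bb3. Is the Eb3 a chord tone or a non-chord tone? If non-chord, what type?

The harmony at that moment is Bb minor triad (Bb, Db, F); Eb3 is not a chord tone.
It is approached by step down from F3 and left by leap up to Bb3.
Step in, leap out — an escape tone.

Non-chord tone — an escape tone.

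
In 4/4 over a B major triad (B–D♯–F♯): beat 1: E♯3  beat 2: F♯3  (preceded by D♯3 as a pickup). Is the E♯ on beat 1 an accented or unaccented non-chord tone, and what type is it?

The harmony at that moment is B major triad (B, D♯, F♯); E♯3 is not a chord tone.
It is approached by step up from D♯3 and left by step up to F♯3.
Step in, step out in the same direction — a passing tone.
It falls on the downbeat, so it is accented.

Accented passing tone.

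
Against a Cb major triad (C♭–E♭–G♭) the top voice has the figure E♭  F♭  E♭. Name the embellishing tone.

F♭ is a neighbor tone.

The harmony at that moment is C♭ major triad (C♭, E♭, G♭); F♭ is not a chord tone.
It is approached by step up from E♭ and left by step down to E♭.
Step away and step back to the same note — a neighbor tone (upper neighbor).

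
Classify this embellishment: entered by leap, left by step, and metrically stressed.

Approach: by leap. Departure: by step. Metric position: strong.
Leap in, step out, in a metrically strong position — an appoggiatura. (It is the mirror image of the escape tone, which steps in and leaps out from a weak position.)

Appoggiatura.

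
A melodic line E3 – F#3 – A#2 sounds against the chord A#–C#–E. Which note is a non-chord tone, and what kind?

F#3 is an escape tone.

The harmony at that moment is A# diminished triad (A#, C#, E); F#3 is not a chord tone.
It is approached by step up from E3 and left by leap down to A#2.
Step in, leap out — an escape tone.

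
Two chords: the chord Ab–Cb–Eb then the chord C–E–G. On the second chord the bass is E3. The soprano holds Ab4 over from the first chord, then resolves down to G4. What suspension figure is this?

At the second chord the bass is E3. The suspended Ab4 lies a fourth above the bass; after resolving down by step to G4, the interval above the bass becomes a third.
Suspension figures are named by those two intervals: 4–3.

4–3 suspension.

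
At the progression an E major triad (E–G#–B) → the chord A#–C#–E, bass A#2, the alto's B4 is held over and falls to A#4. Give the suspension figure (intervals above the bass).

9–8 suspension.

At the second chord the bass is A#2. The suspended B4 lies a ninth above the bass; after resolving down by step to A#4, the interval above the bass becomes an octave.
Suspension figures are named by those two intervals: 9–8.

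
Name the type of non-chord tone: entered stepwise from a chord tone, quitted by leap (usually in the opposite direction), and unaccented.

Escape tone.

Approach: by step. Departure: by leap. Metric position: weak.
Step in, leap out, from a weak position — an escape tone (échappée). (It is the mirror image of the appoggiatura, which leaps in and steps out on a strong beat.)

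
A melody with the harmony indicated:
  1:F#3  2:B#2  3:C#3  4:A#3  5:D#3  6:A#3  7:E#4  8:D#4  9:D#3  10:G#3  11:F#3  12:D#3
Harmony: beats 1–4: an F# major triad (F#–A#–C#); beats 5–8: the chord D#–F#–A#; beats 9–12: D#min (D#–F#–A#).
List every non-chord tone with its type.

B#2 (beat 2) — appoggiatura; E#4 (beat 7) — appoggiatura; G#3 (beat 10) — appoggiatura.

The harmony at that moment is F# major triad (F#, A#, C#); B#2 is not a chord tone.
It is approached by leap down from F#3 and left by step up to C#3.
Leap in, step out — an appoggiatura.
The harmony at that moment is D# minor triad (D#, F#, A#); E#4 is not a chord tone.
It is approached by leap up from A#3 and left by step down to D#4.
Leap in, step out — an appoggiatura.
The harmony at that moment is D# minor triad (D#, F#, A#); G#3 is not a chord tone.
It is approached by leap up from D#3 and left by step down to F#3.
Leap in, step out — an appoggiatura.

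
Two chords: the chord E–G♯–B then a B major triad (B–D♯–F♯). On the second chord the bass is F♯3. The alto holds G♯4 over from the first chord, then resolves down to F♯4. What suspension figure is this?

9–8 suspension.

At the second chord the bass is F♯3. The suspended G♯4 lies a ninth above the bass; after resolving down by step to F♯4, the interval above the bass becomes an octave.
Suspension figures are named by those two intervals: 9–8.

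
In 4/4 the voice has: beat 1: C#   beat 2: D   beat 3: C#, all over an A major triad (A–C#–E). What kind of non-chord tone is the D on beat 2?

Upper neighbor tone.

The harmony at that moment is A major triad (A, C#, E); D is not a chord tone.
It is approached by step up from C# and left by step down to C#.
Step away and step back to the same note — a neighbor tone (upper neighbor).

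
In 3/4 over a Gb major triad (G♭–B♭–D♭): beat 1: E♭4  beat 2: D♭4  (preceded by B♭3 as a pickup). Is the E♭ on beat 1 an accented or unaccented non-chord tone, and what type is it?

The harmony at that moment is G♭ major triad (G♭, B♭, D♭); E♭4 is not a chord tone.
It is approached by leap up from B♭3 and left by step down to D♭4.
Leap in, step out — an appoggiatura.
It falls on the downbeat, so it is accented.

Accented appoggiatura.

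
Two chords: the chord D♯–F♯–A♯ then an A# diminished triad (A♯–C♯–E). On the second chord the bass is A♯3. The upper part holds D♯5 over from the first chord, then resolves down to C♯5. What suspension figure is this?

At the second chord the bass is A♯3. The suspended D♯5 lies a fourth above the bass; after resolving down by step to C♯5, the interval above the bass becomes a third.
Suspension figures are named by those two intervals: 4–3.

4–3 suspension.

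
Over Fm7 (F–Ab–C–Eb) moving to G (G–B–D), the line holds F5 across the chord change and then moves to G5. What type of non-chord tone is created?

The harmony at that moment is G major triad (G, B, D); F5 is not a chord tone.
It is held over (the same pitch as the preceding F5) and left by step up to G5.
Held over from the previous chord and resolving up by step — a retardation.

F5 is a retardation.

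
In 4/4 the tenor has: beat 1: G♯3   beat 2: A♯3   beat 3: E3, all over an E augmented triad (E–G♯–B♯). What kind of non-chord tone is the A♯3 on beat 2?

Escape tone.

The harmony at that moment is E augmented triad (E, G♯, B♯); A♯3 is not a chord tone.
It is approached by step up from G♯3 and left by leap down to E3.
Step in, leap out, on a weak beat — an escape tone.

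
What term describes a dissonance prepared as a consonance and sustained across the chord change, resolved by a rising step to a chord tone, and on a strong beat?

Retardation.

Approach: by preparation — the pitch is first a chord tone, then held (tied or repeated) while the harmony changes under it. Departure: up by step. Metric position: strong.
A prepared dissonance that resolves upward by step — a retardation. (The same figure resolving downward would be a suspension.)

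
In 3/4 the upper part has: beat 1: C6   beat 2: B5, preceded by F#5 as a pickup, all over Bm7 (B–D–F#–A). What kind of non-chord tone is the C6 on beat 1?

The harmony at that moment is B minor seventh chord (B, D, F#, A); C6 is not a chord tone.
It is approached by leap up from F#5 and left by step down to B5.
Leap in, step out, metrically accented — an appoggiatura.

Appoggiatura.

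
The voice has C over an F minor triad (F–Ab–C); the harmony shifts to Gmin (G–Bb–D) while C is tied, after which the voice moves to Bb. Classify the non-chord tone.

The harmony at that moment is G minor triad (G, Bb, D); C is not a chord tone.
It is held over (the same pitch as the preceding C) and left by step down to Bb.
Held over from the previous chord and resolving down by step — a suspension.

C is a suspension.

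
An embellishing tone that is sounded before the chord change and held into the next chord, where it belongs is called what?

Anticipation.

Approach: ahead of the chord change (typically by step), so it is dissonant against the current harmony. Departure: none — the same pitch is restated or held and is a chord tone of the new harmony.
Dissonant first, consonant once the harmony catches up: the note simply arrives early — an anticipation. (The reverse timing, consonant first and dissonant after the change, would be a suspension or retardation.)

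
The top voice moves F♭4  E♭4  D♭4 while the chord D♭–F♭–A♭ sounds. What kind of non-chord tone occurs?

E♭4 is a passing tone.

The harmony at that moment is D♭ minor triad (D♭, F♭, A♭); E♭4 is not a chord tone.
It is approached by step down from F♭4 and left by step down to D♭4.
Step in, step out in the same direction — a passing tone.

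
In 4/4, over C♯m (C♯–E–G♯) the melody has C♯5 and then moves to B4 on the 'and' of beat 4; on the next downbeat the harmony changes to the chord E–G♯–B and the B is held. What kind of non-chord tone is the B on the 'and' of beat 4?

The harmony at that moment is C♯ minor triad (C♯, E, G♯); B4 is not a chord tone.
It is approached by step down from C♯5 and then sustained as the same pitch into the next harmony.
Arriving early and becoming a chord tone when the harmony changes — an anticipation.

Anticipation.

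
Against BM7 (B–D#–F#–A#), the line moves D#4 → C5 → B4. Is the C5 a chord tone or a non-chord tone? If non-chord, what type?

Non-chord tone — an appoggiatura.

The harmony at that moment is B major seventh chord (B, D#, F#, A#); C5 is not a chord tone.
It is approached by leap up from D#4 and left by step down to B4.
Leap in, step out — an appoggiatura.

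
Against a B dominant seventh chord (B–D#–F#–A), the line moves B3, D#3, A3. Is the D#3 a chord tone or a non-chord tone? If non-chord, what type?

Chord tone (the third of B dominant seventh chord).

B dominant seventh chord contains B, D#, F#, A; D# is the third, so it is a chord tone.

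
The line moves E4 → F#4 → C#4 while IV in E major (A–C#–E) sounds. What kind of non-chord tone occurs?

The harmony at that moment is A major triad (A, C#, E); F#4 is not a chord tone.
It is approached by step up from E4 and left by leap down to C#4.
Step in, leap out — an escape tone.

F#4 is an escape tone.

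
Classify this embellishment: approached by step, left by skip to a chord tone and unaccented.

Approach: by step. Departure: by leap. Metric position: weak.
Step in, leap out, from a weak position — an escape tone (échappée). (It is the mirror image of the appoggiatura, which leaps in and steps out on a strong beat.)

Escape tone.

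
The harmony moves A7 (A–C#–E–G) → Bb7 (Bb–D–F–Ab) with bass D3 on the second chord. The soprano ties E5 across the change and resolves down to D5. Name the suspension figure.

At the second chord the bass is D3. The suspended E5 lies a ninth above the bass; after resolving down by step to D5, the interval above the bass becomes an octave.
Suspension figures are named by those two intervals: 9–8.

9–8 suspension.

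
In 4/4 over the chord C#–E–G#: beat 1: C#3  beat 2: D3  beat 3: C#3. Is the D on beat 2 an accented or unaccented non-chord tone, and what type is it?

The harmony at that moment is C# minor triad (C#, E, G#); D3 is not a chord tone.
It is approached by step up from C#3 and left by step down to C#3.
Step away and step back to the same note — a neighbor tone (upper neighbor).
It falls on a weak beat, so it is unaccented.

Unaccented neighbor tone.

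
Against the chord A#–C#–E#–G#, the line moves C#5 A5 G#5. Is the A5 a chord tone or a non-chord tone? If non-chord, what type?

The harmony at that moment is A# minor seventh chord (A#, C#, E#, G#); A5 is not a chord tone.
It is approached by leap up from C#5 and left by step down to G#5.
Leap in, step out — an appoggiatura.

Non-chord tone — an appoggiatura.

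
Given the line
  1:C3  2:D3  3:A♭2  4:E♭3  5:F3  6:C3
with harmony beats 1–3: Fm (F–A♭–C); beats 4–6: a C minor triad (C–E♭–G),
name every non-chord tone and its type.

D3 (beat 2) — escape tone; F3 (beat 5) — escape tone.

The harmony at that moment is F minor triad (F, A♭, C); D3 is not a chord tone.
It is approached by step up from C3 and left by leap down to A♭2.
Step in, leap out — an escape tone.
The harmony at that moment is C minor triad (C, E♭, G); F3 is not a chord tone.
It is approached by step up from E♭3 and left by leap down to C3.
Step in, leap out — an escape tone.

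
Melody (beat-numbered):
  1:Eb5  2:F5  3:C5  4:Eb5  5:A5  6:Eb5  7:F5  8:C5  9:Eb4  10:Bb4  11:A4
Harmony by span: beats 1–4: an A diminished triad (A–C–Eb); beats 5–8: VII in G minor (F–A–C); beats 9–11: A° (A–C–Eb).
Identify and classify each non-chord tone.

F5 (beat 2) — escape tone; Eb5 (beat 6) — appoggiatura; Bb4 (beat 10) — appoggiatura.

The harmony at that moment is A diminished triad (A, C, Eb); F5 is not a chord tone.
It is approached by step up from Eb5 and left by leap down to C5.
Step in, leap out — an escape tone.
The harmony at that moment is F major triad (F, A, C); Eb5 is not a chord tone.
It is approached by leap down from A5 and left by step up to F5.
Leap in, step out — an appoggiatura.
The harmony at that moment is A diminished triad (A, C, Eb); Bb4 is not a chord tone.
It is approached by leap up from Eb4 and left by step down to A4.
Leap in, step out — an appoggiatura.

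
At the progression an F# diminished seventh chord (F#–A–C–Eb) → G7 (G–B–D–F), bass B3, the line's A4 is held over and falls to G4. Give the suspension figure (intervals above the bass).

7–6 suspension.

At the second chord the bass is B3. The suspended A4 lies a seventh above the bass; after resolving down by step to G4, the interval above the bass becomes a sixth.
Suspension figures are named by those two intervals: 7–6.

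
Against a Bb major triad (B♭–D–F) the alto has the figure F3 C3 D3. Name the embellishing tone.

C3 is an appoggiatura.

The harmony at that moment is B♭ major triad (B♭, D, F); C3 is not a chord tone.
It is approached by leap down from F3 and left by step up to D3.
Leap in, step out — an appoggiatura.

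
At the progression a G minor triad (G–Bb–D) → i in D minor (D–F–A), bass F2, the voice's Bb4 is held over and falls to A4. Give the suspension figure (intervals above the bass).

4–3 suspension.

At the second chord the bass is F2. The suspended Bb4 lies a fourth above the bass; after resolving down by step to A4, the interval above the bass becomes a third.
Suspension figures are named by those two intervals: 4–3.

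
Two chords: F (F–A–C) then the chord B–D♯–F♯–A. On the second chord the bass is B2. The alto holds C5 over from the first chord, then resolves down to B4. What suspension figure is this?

At the second chord the bass is B2. The suspended C5 lies a ninth above the bass; after resolving down by step to B4, the interval above the bass becomes an octave.
Suspension figures are named by those two intervals: 9–8.

9–8 suspension.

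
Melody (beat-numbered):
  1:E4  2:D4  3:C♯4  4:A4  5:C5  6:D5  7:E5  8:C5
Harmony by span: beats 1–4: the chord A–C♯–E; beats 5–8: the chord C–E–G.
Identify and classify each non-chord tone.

D4 (beat 2) — passing tone; D5 (beat 6) — passing tone.

The harmony at that moment is A major triad (A, C♯, E); D4 is not a chord tone.
It is approached by step down from E4 and left by step down to C♯4.
Step in, step out in the same direction — a passing tone.
The harmony at that moment is C major triad (C, E, G); D5 is not a chord tone.
It is approached by step up from C5 and left by step up to E5.
Step in, step out in the same direction — a passing tone.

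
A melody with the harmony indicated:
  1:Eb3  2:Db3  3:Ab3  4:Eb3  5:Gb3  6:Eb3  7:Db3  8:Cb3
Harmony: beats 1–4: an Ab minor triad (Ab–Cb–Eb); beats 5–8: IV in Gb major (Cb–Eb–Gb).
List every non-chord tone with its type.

Db3 (beat 2) — escape tone; Db3 (beat 7) — passing tone.

The harmony at that moment is Ab minor triad (Ab, Cb, Eb); Db3 is not a chord tone.
It is approached by step down from Eb3 and left by leap up to Ab3.
Step in, leap out — an escape tone.
The harmony at that moment is Cb major triad (Cb, Eb, Gb); Db3 is not a chord tone.
It is approached by step down from Eb3 and left by step down to Cb3.
Step in, step out in the same direction — a passing tone.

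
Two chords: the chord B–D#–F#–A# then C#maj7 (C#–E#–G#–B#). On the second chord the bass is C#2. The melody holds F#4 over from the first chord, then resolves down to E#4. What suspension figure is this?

At the second chord the bass is C#2. The suspended F#4 lies a fourth above the bass; after resolving down by step to E#4, the interval above the bass becomes a third.
Suspension figures are named by those two intervals: 4–3.

4–3 suspension.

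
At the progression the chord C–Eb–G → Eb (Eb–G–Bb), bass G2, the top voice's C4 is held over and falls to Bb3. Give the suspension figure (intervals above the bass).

4–3 suspension.

At the second chord the bass is G2. The suspended C4 lies a fourth above the bass; after resolving down by step to Bb3, the interval above the bass becomes a third.
Suspension figures are named by those two intervals: 4–3.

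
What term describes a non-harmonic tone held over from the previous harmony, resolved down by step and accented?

Approach: by preparation — the pitch is first a chord tone, then held (tied or repeated) while the harmony changes under it. Departure: down by step. Metric position: strong.
A prepared dissonance that resolves downward by step — a suspension. (The same figure resolving upward would be a retardation.)

Suspension.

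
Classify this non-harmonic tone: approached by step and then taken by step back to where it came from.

Approach: by step. Departure: by step in the opposite direction, back to the starting pitch.
Stepwise on both sides but reversing to return to the same chord tone — a neighbor tone. (Had it continued onward in the same direction it would be a passing tone instead.)

Neighbor tone.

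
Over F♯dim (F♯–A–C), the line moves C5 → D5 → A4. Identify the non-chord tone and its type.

D5 is an escape tone.

The harmony at that moment is F♯ diminished triad (F♯, A, C); D5 is not a chord tone.
It is approached by step up from C5 and left by leap down to A4.
Step in, leap out — an escape tone.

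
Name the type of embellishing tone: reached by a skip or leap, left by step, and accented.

Appoggiatura.

Approach: by leap. Departure: by step. Metric position: strong.
Leap in, step out, in a metrically strong position — an appoggiatura. (It is the mirror image of the escape tone, which steps in and leaps out from a weak position.)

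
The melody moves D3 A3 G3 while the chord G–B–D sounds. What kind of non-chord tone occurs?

A3 is an appoggiatura.

The harmony at that moment is G major triad (G, B, D); A3 is not a chord tone.
It is approached by leap up from D3 and left by step down to G3.
Leap in, step out — an appoggiatura.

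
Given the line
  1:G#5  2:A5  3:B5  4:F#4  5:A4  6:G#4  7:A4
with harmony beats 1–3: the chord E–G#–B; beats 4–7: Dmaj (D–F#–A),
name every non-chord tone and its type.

A5 (beat 2) — passing tone; G#4 (beat 6) — neighbor tone.

The harmony at that moment is E major triad (E, G#, B); A5 is not a chord tone.
It is approached by step up from G#5 and left by step up to B5.
Step in, step out in the same direction — a passing tone.
The harmony at that moment is D major triad (D, F#, A); G#4 is not a chord tone.
It is approached by step down from A4 and left by step up to A4.
Step away and step back to the same note — a neighbor tone (lower neighbor).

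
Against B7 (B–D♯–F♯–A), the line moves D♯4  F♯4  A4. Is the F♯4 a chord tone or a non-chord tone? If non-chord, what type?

Chord tone (the fifth of B dominant seventh chord).

B dominant seventh chord contains B, D♯, F♯, A; F♯ is the fifth, so it is a chord tone.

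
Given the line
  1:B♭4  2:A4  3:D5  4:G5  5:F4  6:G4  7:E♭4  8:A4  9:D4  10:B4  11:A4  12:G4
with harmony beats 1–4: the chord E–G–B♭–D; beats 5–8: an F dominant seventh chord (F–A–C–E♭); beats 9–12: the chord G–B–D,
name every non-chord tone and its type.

The harmony at that moment is E half-diminished seventh chord (E, G, B♭, D); A4 is not a chord tone.
It is approached by step down from B♭4 and left by leap up to D5.
Step in, leap out — an escape tone.
The harmony at that moment is F dominant seventh chord (F, A, C, E♭); G4 is not a chord tone.
It is approached by step up from F4 and left by leap down to E♭4.
Step in, leap out — an escape tone.
The harmony at that moment is G major triad (G, B, D); A4 is not a chord tone.
It is approached by step down from B4 and left by step down to G4.
Step in, step out in the same direction — a passing tone.

A4 (beat 2) — escape tone; G4 (beat 6) — escape tone; A4 (beat 11) — passing tone.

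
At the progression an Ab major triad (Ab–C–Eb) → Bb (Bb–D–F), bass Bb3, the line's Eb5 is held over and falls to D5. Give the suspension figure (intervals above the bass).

At the second chord the bass is Bb3. The suspended Eb5 lies a fourth above the bass; after resolving down by step to D5, the interval above the bass becomes a third.
Suspension figures are named by those two intervals: 4–3.

4–3 suspension.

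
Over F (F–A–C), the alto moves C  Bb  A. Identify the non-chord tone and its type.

The harmony at that moment is F major triad (F, A, C); Bb is not a chord tone.
It is approached by step down from C and left by step down to A.
Step in, step out in the same direction — a passing tone.

Bb is a passing tone.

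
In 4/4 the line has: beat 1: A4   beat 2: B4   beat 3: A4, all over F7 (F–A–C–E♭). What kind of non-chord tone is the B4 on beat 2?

The harmony at that moment is F dominant seventh chord (F, A, C, E♭); B4 is not a chord tone.
It is approached by step up from A4 and left by step down to A4.
Step away and step back to the same note — a neighbor tone (upper neighbor).

Upper neighbor tone.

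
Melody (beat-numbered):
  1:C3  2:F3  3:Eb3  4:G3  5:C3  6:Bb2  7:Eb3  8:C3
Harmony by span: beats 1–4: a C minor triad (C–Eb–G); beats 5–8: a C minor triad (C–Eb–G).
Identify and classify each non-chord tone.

The harmony at that moment is C minor triad (C, Eb, G); F3 is not a chord tone.
It is approached by leap up from C3 and left by step down to Eb3.
Leap in, step out — an appoggiatura.
The harmony at that moment is C minor triad (C, Eb, G); Bb2 is not a chord tone.
It is approached by step down from C3 and left by leap up to Eb3.
Step in, leap out — an escape tone.

F3 (beat 2) — appoggiatura; Bb2 (beat 6) — escape tone.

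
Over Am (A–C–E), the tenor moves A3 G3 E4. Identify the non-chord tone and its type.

The harmony at that moment is A minor triad (A, C, E); G3 is not a chord tone.
It is approached by step down from A3 and left by leap up to E4.
Step in, leap out — an escape tone.

G3 is an escape tone.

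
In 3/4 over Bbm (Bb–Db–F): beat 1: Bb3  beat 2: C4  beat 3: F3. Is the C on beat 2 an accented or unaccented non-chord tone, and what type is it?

The harmony at that moment is Bb minor triad (Bb, Db, F); C4 is not a chord tone.
It is approached by step up from Bb3 and left by leap down to F3.
Step in, leap out — an escape tone.
It falls on a weak beat, so it is unaccented.

Unaccented escape tone.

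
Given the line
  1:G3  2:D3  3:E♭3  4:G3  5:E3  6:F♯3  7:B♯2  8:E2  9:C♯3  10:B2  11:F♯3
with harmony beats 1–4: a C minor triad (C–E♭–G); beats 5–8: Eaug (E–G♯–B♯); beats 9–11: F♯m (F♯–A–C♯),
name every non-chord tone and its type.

D3 (beat 2) — appoggiatura; F♯3 (beat 6) — escape tone; B2 (beat 10) — escape tone.

The harmony at that moment is C minor triad (C, E♭, G); D3 is not a chord tone.
It is approached by leap down from G3 and left by step up to E♭3.
Leap in, step out — an appoggiatura.
The harmony at that moment is E augmented triad (E, G♯, B♯); F♯3 is not a chord tone.
It is approached by step up from E3 and left by leap down to B♯2.
Step in, leap out — an escape tone.
The harmony at that moment is F♯ minor triad (F♯, A, C♯); B2 is not a chord tone.
It is approached by step down from C♯3 and left by leap up to F♯3.
Step in, leap out — an escape tone.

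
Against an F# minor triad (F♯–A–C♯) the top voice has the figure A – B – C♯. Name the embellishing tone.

The harmony at that moment is F♯ minor triad (F♯, A, C♯); B is not a chord tone.
It is approached by step up from A and left by step up to C♯.
Step in, step out in the same direction — a passing tone.

B is a passing tone.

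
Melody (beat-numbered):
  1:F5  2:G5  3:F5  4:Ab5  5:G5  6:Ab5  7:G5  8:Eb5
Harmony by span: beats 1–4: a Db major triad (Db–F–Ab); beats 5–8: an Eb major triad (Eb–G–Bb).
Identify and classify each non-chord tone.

The harmony at that moment is Db major triad (Db, F, Ab); G5 is not a chord tone.
It is approached by step up from F5 and left by step down to F5.
Step away and step back to the same note — a neighbor tone (upper neighbor).
The harmony at that moment is Eb major triad (Eb, G, Bb); Ab5 is not a chord tone.
It is approached by step up from G5 and left by step down to G5.
Step away and step back to the same note — a neighbor tone (upper neighbor).

G5 (beat 2) — neighbor tone; Ab5 (beat 6) — neighbor tone.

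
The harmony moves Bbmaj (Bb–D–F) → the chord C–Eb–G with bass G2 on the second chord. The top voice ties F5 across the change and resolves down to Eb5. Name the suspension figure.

At the second chord the bass is G2. The suspended F5 lies a seventh above the bass; after resolving down by step to Eb5, the interval above the bass becomes a sixth.
Suspension figures are named by those two intervals: 7–6.

7–6 suspension.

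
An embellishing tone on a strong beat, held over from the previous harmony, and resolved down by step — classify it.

Suspension.

Approach: by preparation — the pitch is first a chord tone, then held (tied or repeated) while the harmony changes under it. Departure: down by step. Metric position: strong.
A prepared dissonance that resolves downward by step — a suspension. (The same figure resolving upward would be a retardation.)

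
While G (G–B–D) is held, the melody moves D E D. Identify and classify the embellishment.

E is a neighbor tone.

The harmony at that moment is G major triad (G, B, D); E is not a chord tone.
It is approached by step up from D and left by step down to D.
Step away and step back to the same note — a neighbor tone (upper neighbor).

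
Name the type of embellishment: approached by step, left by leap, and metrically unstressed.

Escape tone.

Approach: by step. Departure: by leap. Metric position: weak.
Step in, leap out, from a weak position — an escape tone (échappée). (It is the mirror image of the appoggiatura, which leaps in and steps out on a strong beat.)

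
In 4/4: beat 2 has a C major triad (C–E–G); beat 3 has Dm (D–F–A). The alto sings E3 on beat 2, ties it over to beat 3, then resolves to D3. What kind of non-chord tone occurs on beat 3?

Suspension.

The harmony at that moment is D minor triad (D, F, A); E3 is not a chord tone.
It is held over (the same pitch as the preceding E3) and left by step down to D3.
Held over from the previous chord and resolving down by step — a suspension.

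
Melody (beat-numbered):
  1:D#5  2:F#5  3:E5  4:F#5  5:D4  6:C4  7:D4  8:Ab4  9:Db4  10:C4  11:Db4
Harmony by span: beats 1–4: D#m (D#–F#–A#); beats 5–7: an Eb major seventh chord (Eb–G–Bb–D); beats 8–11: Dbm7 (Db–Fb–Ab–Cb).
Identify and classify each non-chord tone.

The harmony at that moment is D# minor triad (D#, F#, A#); E5 is not a chord tone.
It is approached by step down from F#5 and left by step up to F#5.
Step away and step back to the same note — a neighbor tone (lower neighbor).
The harmony at that moment is Eb major seventh chord (Eb, G, Bb, D); C4 is not a chord tone.
It is approached by step down from D4 and left by step up to D4.
Step away and step back to the same note — a neighbor tone (lower neighbor).
The harmony at that moment is Db minor seventh chord (Db, Fb, Ab, Cb); C4 is not a chord tone.
It is approached by step down from Db4 and left by step up to Db4.
Step away and step back to the same note — a neighbor tone (lower neighbor).

E5 (beat 3) — neighbor tone; C4 (beat 6) — neighbor tone; C4 (beat 10) — neighbor tone.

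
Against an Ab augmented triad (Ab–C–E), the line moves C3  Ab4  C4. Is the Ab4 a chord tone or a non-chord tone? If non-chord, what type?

Ab augmented triad contains Ab, C, E; Ab is the root, so it is a chord tone.

Chord tone (the root of Ab augmented triad).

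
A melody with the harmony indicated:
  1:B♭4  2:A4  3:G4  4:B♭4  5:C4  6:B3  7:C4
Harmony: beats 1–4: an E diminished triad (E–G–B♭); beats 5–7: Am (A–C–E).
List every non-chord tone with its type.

A4 (beat 2) — passing tone; B3 (beat 6) — neighbor tone.

The harmony at that moment is E diminished triad (E, G, B♭); A4 is not a chord tone.
It is approached by step down from B♭4 and left by step down to G4.
Step in, step out in the same direction — a passing tone.
The harmony at that moment is A minor triad (A, C, E); B3 is not a chord tone.
It is approached by step down from C4 and left by step up to C4.
Step away and step back to the same note — a neighbor tone (lower neighbor).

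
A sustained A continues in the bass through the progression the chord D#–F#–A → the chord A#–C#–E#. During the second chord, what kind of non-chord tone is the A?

Pedal tone (pedal point).

The harmony at that moment is A# minor triad (A#, C#, E#); A is not a chord tone.
It is held over (the same pitch as the preceding A) and then sustained as the same pitch into the next harmony.
Sustained through a change of harmony — a pedal tone.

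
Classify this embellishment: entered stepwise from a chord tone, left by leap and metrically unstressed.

Escape tone.

Approach: by step. Departure: by leap. Metric position: weak.
Step in, leap out, from a weak position — an escape tone (échappée). (It is the mirror image of the appoggiatura, which leaps in and steps out on a strong beat.)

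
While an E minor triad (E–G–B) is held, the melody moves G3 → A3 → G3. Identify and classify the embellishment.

A3 is a neighbor tone.

The harmony at that moment is E minor triad (E, G, B); A3 is not a chord tone.
It is approached by step up from G3 and left by step down to G3.
Step away and step back to the same note — a neighbor tone (upper neighbor).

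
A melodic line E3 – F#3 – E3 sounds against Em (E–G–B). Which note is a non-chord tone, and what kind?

The harmony at that moment is E minor triad (E, G, B); F#3 is not a chord tone.
It is approached by step up from E3 and left by step down to E3.
Step away and step back to the same note — a neighbor tone (upper neighbor).

F#3 is a neighbor tone.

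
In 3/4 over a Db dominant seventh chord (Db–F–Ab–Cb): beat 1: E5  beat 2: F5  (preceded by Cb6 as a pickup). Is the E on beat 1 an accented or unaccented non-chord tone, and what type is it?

Accented appoggiatura.

The harmony at that moment is Db dominant seventh chord (Db, F, Ab, Cb); E5 is not a chord tone.
It is approached by leap down from Cb6 and left by step up to F5.
Leap in, step out — an appoggiatura.
It falls on the downbeat, so it is accented.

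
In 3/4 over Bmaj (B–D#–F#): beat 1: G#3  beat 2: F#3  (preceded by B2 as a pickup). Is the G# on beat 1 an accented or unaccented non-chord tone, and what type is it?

The harmony at that moment is B major triad (B, D#, F#); G#3 is not a chord tone.
It is approached by leap up from B2 and left by step down to F#3.
Leap in, step out — an appoggiatura.
It falls on the downbeat, so it is accented.

Accented appoggiatura.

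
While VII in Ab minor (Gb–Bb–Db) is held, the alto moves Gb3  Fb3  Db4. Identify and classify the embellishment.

The harmony at that moment is Gb major triad (Gb, Bb, Db); Fb3 is not a chord tone.
It is approached by step down from Gb3 and left by leap up to Db4.
Step in, leap out — an escape tone.

Fb3 is an escape tone.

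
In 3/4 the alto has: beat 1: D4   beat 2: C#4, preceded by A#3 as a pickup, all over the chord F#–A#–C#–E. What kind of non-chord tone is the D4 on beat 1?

Appoggiatura.

The harmony at that moment is F# dominant seventh chord (F#, A#, C#, E); D4 is not a chord tone.
It is approached by leap up from A#3 and left by step down to C#4.
Leap in, step out, metrically accented — an appoggiatura.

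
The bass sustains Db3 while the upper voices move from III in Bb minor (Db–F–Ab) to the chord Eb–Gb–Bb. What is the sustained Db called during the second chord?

Pedal tone (pedal point).

The harmony at that moment is Eb minor triad (Eb, Gb, Bb); Db3 is not a chord tone.
It is held over (the same pitch as the preceding Db3) and then sustained as the same pitch into the next harmony.
Sustained through a change of harmony — a pedal tone.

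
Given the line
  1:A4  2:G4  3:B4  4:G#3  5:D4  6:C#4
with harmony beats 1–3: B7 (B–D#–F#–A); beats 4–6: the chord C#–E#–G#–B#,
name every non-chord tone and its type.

The harmony at that moment is B dominant seventh chord (B, D#, F#, A); G4 is not a chord tone.
It is approached by step down from A4 and left by leap up to B4.
Step in, leap out — an escape tone.
The harmony at that moment is C# major seventh chord (C#, E#, G#, B#); D4 is not a chord tone.
It is approached by leap up from G#3 and left by step down to C#4.
Leap in, step out — an appoggiatura.

G4 (beat 2) — escape tone; D4 (beat 5) — appoggiatura.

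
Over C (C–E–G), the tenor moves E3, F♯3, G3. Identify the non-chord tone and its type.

The harmony at that moment is C major triad (C, E, G); F♯3 is not a chord tone.
It is approached by step up from E3 and left by step up to G3.
Step in, step out in the same direction — a passing tone.

F♯3 is a passing tone.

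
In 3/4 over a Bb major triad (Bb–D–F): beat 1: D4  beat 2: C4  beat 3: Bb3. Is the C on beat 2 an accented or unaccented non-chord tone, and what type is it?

The harmony at that moment is Bb major triad (Bb, D, F); C4 is not a chord tone.
It is approached by step down from D4 and left by step down to Bb3.
Step in, step out in the same direction — a passing tone.
It falls on a weak beat, so it is unaccented.

Unaccented passing tone.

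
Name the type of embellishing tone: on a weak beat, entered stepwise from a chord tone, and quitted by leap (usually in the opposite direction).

Escape tone.

Approach: by step. Departure: by leap. Metric position: weak.
Step in, leap out, from a weak position — an escape tone (échappée). (It is the mirror image of the appoggiatura, which leaps in and steps out on a strong beat.)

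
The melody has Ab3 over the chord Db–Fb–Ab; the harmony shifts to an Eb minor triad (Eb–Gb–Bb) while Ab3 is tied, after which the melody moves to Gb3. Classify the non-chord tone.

The harmony at that moment is Eb minor triad (Eb, Gb, Bb); Ab3 is not a chord tone.
It is held over (the same pitch as the preceding Ab3) and left by step down to Gb3.
Held over from the previous chord and resolving down by step — a suspension.

Ab3 is a suspension.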